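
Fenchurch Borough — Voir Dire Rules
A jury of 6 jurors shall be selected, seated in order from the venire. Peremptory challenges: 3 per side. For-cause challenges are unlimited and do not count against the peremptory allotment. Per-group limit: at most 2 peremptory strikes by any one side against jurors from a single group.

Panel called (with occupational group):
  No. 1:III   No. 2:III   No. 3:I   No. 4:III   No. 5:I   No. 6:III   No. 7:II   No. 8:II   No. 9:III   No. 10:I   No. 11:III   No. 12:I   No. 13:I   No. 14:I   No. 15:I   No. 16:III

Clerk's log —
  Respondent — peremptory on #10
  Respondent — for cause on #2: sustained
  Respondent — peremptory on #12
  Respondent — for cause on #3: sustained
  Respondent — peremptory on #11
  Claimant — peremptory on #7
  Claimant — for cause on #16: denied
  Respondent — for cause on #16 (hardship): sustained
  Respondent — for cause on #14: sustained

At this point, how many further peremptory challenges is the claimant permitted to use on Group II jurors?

1

Claimant peremptories so far: #7 — 1 of 3 used, 2 left overall.
Against Group II: #7 — 1 used; per-group cap 2 leaves 1.
Binding limit: min(2, 1) = 1.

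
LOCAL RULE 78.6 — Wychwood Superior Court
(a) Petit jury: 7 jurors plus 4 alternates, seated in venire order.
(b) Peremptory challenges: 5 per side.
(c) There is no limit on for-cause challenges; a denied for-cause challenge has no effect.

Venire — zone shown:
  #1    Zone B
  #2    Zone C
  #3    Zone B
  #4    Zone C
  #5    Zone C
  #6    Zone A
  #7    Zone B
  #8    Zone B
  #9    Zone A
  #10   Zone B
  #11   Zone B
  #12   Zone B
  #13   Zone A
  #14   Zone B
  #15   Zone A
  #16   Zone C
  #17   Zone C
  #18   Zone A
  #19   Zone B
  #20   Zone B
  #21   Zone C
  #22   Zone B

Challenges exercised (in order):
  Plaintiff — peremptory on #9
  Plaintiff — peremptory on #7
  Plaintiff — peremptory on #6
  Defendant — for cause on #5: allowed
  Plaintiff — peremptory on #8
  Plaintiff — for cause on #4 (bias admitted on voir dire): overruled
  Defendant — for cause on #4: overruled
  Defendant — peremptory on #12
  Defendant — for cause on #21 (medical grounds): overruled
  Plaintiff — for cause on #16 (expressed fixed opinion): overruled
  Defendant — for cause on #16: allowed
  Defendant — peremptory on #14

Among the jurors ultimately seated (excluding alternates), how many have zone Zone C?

Removed: #5, #6, #7, #8, #9, #12, #14, #16.
Seated jurors 1–7: #1, #2, #3, #4, #10, #11, #13 (alternates #15, #17, #18, #19 not counted).
Of those, in Zone C: #2, #4 → 2.

2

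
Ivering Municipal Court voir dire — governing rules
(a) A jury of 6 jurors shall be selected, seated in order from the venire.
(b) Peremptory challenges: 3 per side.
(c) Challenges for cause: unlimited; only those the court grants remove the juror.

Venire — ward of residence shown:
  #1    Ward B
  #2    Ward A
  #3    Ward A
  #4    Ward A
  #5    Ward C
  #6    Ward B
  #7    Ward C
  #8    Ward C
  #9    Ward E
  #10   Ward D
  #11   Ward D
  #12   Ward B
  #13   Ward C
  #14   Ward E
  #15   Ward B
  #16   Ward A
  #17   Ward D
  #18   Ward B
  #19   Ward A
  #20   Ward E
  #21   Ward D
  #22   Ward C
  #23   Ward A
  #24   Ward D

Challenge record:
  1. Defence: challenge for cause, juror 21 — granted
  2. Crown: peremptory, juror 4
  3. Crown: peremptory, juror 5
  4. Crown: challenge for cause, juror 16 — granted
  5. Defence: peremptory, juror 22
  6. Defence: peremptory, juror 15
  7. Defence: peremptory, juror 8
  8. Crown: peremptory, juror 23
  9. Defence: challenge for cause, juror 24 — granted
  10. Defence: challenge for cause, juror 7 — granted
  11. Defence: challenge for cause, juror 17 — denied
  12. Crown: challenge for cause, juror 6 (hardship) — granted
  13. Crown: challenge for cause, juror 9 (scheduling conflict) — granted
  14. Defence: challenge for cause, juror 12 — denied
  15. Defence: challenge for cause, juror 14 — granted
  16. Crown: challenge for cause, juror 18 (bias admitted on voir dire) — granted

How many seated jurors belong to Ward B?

Removed: #4, #5, #6, #7, #8, #9, #14, #15, #16, #18, #21, #22, #23, #24.
Seated jurors 1–6: #1, #2, #3, #10, #11, #12.
Of those, in Ward B: #1, #12 → 2.

2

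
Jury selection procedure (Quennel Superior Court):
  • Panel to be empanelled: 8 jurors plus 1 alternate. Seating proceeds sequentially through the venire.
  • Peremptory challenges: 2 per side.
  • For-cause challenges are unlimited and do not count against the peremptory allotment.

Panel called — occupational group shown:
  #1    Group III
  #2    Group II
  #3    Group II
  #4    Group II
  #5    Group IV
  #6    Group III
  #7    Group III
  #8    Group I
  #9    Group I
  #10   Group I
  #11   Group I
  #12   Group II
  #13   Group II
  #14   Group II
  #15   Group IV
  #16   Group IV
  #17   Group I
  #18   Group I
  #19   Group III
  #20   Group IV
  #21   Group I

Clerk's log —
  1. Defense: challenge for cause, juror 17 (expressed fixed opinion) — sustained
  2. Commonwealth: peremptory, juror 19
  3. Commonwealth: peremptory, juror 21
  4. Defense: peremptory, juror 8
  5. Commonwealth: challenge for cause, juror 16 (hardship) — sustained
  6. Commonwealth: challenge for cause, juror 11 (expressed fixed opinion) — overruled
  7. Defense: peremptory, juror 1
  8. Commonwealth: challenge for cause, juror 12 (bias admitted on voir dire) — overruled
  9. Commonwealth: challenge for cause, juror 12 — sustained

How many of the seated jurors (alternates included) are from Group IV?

Removed: #1, #8, #12, #16, #17, #19, #21.
Seated (9 incl. alternates): #2, #3, #4, #5, #6, #7, #9, #10, #11.
Of those, in Group IV: #5 → 1.

1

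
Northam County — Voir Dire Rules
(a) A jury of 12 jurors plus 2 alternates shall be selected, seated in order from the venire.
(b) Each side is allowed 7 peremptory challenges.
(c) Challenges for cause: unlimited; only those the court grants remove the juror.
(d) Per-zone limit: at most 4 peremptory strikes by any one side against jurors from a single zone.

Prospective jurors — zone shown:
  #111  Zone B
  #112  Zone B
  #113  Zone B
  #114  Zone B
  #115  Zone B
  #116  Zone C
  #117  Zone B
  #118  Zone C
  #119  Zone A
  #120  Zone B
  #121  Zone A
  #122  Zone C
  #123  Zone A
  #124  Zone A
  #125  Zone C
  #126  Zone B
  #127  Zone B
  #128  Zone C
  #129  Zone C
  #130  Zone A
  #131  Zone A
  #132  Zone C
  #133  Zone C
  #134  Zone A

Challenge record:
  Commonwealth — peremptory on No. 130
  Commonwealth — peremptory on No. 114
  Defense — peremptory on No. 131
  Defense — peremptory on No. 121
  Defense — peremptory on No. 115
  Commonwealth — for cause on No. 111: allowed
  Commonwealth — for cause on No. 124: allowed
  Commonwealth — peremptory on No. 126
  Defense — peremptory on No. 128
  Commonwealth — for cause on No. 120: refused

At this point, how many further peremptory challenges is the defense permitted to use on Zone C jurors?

Defense peremptories so far: #131, #121, #115, #128 — 4 of 7 used, 3 left overall.
Against Zone C: #128 — 1 used; per-zone cap 4 leaves 3.
Binding limit: min(3, 3) = 3.

3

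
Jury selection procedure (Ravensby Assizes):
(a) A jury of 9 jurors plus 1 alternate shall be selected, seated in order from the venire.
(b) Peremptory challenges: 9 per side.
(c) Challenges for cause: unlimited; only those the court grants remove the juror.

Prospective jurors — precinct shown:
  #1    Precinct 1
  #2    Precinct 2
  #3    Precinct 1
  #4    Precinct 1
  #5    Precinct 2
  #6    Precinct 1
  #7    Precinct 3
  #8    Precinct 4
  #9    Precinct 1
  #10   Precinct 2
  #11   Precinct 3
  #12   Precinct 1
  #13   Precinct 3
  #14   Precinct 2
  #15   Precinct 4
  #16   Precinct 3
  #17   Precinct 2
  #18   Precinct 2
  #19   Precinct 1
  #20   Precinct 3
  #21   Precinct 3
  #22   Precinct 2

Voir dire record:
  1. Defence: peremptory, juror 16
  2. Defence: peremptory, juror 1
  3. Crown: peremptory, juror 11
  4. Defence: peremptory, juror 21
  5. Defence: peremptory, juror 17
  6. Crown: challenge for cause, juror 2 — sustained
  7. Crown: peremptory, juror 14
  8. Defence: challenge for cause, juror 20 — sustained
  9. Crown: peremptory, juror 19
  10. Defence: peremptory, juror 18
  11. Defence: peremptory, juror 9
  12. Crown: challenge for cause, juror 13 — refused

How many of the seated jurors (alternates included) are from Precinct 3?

2

Removed: #1, #2, #9, #11, #14, #16, #17, #18, #19, #20, #21.
Seated (10 incl. alternates): #3, #4, #5, #6, #7, #8, #10, #12, #13, #15.
Of those, in Precinct 3: #7, #13 → 2.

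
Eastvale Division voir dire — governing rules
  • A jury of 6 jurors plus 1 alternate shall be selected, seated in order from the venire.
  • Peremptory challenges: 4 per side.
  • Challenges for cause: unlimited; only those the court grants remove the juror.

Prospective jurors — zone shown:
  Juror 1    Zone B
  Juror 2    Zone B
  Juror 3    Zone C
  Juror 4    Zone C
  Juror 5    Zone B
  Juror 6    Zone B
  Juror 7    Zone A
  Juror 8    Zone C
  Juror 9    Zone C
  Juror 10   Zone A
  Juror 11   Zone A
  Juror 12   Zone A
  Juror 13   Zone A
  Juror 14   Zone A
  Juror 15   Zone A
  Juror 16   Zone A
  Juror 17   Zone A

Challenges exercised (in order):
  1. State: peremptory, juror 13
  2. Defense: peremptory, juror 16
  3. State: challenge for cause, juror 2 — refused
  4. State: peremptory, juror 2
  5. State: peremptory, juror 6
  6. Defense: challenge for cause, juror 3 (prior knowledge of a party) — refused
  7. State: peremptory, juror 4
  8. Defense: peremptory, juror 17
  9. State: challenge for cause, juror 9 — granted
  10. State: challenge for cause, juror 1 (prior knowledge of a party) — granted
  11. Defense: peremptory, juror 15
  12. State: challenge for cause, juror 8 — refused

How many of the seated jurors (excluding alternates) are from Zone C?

2

Removed: #1, #2, #4, #6, #9, #13, #15, #16, #17.
Seated jurors 1–6: #3, #5, #7, #8, #10, #11 (alternates #12 not counted).
Of those, in Zone C: #3, #8 → 2.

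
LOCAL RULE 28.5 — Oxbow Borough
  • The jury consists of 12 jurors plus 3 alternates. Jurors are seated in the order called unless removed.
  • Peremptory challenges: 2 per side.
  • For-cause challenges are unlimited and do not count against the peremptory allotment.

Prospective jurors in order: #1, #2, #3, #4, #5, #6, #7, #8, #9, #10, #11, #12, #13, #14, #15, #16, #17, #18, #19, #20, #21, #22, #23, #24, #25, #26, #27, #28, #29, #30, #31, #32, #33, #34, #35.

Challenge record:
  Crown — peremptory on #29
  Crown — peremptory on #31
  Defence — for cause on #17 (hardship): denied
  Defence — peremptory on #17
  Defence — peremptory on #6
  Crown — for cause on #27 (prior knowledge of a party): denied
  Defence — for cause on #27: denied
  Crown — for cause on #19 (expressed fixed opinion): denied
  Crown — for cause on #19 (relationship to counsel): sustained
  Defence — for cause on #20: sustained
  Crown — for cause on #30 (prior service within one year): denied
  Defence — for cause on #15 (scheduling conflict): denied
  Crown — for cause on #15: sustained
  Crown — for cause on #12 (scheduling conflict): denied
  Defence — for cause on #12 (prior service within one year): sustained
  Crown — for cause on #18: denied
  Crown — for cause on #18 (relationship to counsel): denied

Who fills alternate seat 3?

Removed: #6, #12, #15, #17, #19, #20, #29, #31. (#18, #27, #30 stay — for-cause denied.)
Filling seats in venire order through position 15: #1, #2, #3, #4, #5, #7, #8, #9, #10, #11, #13, #14, #16, #18, #21.
So alternate 3 is #21.

21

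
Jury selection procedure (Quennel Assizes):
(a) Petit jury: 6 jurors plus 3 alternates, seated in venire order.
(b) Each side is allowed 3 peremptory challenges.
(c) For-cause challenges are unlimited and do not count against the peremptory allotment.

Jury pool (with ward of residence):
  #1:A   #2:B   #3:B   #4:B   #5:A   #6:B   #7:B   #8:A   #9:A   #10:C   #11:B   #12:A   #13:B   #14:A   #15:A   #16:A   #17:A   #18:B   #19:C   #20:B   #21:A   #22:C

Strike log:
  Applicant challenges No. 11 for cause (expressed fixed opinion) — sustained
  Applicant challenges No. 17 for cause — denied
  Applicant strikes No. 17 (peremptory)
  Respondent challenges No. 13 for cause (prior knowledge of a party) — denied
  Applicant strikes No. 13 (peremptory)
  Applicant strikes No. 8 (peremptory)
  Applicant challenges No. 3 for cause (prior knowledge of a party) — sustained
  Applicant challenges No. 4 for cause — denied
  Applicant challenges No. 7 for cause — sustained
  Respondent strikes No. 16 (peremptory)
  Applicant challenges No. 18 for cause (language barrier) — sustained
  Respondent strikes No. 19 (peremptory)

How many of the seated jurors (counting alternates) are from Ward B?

3

Removed: #3, #7, #8, #11, #13, #16, #17, #18, #19.
Seated (9 incl. alternates): #1, #2, #4, #5, #6, #9, #10, #12, #14.
Of those, in Ward B: #2, #4, #6 → 3.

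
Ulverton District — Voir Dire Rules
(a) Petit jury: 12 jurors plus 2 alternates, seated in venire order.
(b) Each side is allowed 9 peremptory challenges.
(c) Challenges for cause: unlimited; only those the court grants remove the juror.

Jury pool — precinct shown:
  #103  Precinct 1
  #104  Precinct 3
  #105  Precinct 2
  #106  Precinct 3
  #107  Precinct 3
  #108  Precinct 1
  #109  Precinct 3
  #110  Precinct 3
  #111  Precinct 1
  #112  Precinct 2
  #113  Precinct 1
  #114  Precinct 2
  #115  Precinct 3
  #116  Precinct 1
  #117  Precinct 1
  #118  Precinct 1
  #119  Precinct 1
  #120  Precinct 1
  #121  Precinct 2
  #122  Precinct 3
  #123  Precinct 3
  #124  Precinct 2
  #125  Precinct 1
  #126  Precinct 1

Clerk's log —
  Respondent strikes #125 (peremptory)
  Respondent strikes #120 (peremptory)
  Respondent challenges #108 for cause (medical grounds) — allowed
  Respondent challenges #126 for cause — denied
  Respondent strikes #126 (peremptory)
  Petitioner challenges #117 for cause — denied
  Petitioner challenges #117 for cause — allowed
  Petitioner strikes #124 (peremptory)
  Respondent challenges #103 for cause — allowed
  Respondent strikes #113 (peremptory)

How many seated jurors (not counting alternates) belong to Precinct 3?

6

Removed: #103, #108, #113, #117, #120, #124, #125, #126.
Seated jurors 1–12: #104, #105, #106, #107, #109, #110, #111, #112, #114, #115, #116, #118 (alternates #119, #121 not counted).
Of those, in Precinct 3: #104, #106, #107, #109, #110, #115 → 6.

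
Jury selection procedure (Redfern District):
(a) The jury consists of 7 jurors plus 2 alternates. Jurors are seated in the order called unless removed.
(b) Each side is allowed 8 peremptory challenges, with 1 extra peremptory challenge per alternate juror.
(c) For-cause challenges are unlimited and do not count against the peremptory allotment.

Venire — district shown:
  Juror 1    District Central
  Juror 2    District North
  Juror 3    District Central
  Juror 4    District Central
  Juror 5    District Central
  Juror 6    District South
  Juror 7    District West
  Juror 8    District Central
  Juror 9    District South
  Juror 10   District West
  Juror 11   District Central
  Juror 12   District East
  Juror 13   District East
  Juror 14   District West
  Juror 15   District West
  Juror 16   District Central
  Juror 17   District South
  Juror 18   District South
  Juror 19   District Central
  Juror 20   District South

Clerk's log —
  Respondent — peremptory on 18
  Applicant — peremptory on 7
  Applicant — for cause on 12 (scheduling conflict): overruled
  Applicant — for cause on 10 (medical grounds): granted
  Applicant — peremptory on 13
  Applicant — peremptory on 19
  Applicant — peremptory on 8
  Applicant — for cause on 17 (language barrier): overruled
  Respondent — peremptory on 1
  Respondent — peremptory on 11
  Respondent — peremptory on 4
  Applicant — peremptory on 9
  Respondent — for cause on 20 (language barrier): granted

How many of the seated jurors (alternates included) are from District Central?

Removed: #1, #4, #7, #8, #9, #10, #11, #13, #18, #19, #20.
Seated (9 incl. alternates): #2, #3, #5, #6, #12, #14, #15, #16, #17.
Of those, in District Central: #3, #5, #16 → 3.

3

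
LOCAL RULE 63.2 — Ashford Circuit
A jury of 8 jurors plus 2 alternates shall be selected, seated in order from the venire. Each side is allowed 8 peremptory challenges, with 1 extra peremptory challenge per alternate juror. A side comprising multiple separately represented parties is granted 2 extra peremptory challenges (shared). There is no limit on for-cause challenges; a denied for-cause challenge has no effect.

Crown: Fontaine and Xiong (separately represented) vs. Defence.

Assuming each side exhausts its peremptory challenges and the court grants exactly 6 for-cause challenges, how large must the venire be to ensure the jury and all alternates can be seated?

Seats to fill: 8 + 2 alternates = 10.
Peremptories — Crown: 8 + 1×2 + 2 = 12; Defence: 8 + 1×2 = 10; total 22.
For-cause removals: 6.
Minimum venire: 10 + 22 + 6 = 38.

38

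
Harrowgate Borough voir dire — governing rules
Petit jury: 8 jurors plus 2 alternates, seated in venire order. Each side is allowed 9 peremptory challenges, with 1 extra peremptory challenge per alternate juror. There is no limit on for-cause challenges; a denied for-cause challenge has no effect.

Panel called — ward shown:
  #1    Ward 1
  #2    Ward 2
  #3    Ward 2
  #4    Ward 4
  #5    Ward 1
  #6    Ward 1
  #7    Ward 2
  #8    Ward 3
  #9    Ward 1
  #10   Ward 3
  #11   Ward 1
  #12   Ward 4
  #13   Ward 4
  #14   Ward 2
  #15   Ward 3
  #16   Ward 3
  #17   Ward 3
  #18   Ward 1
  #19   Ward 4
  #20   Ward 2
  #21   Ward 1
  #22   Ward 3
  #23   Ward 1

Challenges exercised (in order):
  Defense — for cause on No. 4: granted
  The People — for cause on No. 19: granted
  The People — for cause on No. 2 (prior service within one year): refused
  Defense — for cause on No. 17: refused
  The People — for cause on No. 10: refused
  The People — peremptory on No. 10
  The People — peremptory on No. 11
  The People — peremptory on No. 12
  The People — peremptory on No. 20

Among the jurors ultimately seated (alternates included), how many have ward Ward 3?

1

Removed: #4, #10, #11, #12, #19, #20.
Seated (10 incl. alternates): #1, #2, #3, #5, #6, #7, #8, #9, #13, #14.
Of those, in Ward 3: #8 → 1.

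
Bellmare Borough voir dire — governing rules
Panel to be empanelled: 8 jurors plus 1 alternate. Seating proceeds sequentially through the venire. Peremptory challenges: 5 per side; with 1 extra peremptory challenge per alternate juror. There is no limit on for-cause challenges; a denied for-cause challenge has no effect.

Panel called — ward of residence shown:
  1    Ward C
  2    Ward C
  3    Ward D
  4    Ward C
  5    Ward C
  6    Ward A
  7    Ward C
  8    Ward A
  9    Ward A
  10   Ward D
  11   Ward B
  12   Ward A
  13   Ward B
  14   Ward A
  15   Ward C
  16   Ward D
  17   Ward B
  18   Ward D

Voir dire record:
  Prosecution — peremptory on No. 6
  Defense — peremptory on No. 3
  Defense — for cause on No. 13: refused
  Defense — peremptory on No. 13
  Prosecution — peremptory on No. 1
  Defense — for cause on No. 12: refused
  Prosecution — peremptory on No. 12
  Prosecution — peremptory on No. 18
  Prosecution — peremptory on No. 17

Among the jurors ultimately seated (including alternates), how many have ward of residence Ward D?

Removed: #1, #3, #6, #12, #13, #17, #18.
Seated (9 incl. alternates): #2, #4, #5, #7, #8, #9, #10, #11, #14.
Of those, in Ward D: #10 → 1.

1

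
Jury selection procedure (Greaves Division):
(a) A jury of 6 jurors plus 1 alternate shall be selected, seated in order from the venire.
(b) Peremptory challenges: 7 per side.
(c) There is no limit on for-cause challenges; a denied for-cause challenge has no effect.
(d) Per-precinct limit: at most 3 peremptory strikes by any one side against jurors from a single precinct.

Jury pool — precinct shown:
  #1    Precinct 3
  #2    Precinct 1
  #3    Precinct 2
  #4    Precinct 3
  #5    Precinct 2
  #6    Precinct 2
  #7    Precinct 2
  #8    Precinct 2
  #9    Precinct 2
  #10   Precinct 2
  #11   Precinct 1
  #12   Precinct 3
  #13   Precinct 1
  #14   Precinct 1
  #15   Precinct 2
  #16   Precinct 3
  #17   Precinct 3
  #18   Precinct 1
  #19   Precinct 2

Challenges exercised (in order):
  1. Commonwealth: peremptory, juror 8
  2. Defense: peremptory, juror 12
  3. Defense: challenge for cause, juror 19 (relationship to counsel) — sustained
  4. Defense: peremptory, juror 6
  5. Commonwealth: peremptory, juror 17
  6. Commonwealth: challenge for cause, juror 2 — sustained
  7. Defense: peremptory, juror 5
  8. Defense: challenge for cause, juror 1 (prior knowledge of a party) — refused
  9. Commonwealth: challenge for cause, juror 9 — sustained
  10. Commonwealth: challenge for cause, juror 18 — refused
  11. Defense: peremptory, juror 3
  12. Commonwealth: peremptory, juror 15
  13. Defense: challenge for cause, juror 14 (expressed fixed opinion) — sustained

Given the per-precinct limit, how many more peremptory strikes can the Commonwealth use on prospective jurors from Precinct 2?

Commonwealth peremptories so far: #8, #17, #15 — 3 of 7 used, 4 left overall.
Against Precinct 2: #8, #15 — 2 used; per-precinct cap 3 leaves 1.
Binding limit: min(4, 1) = 1.

1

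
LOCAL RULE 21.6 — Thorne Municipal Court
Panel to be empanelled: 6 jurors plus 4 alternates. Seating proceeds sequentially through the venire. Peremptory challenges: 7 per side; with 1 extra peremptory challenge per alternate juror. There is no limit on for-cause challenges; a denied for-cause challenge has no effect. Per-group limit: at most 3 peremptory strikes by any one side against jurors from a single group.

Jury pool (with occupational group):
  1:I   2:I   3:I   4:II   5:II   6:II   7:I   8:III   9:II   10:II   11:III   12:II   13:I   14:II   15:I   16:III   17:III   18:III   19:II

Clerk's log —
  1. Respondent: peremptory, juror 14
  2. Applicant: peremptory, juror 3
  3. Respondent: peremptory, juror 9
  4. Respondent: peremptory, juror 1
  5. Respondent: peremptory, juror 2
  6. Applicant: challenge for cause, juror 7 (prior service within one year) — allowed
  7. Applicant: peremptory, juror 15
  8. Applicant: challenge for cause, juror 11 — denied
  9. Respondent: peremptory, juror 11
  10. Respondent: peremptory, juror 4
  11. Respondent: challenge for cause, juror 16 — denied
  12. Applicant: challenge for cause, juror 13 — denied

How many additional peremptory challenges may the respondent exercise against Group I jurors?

Respondent peremptories so far: #14, #9, #1, #2, #11, #4 — 6 of 11 used, 5 left overall.
Against Group I: #1, #2 — 2 used; per-group cap 3 leaves 1.
Binding limit: min(5, 1) = 1.

1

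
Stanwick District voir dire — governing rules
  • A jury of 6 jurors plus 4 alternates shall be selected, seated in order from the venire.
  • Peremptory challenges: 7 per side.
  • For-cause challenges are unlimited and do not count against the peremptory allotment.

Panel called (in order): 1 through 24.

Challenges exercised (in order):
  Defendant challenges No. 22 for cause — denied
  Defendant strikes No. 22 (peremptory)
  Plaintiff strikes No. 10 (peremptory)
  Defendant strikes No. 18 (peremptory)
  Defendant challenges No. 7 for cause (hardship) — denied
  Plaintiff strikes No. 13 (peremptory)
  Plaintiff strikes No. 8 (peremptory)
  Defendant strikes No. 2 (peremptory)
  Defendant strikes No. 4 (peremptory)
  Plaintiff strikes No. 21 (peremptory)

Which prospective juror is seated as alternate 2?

Removed: #2, #4, #8, #10, #13, #18, #21, #22. (#7 stays — for-cause denied.)
Filling seats in venire order through position 8: #1, #3, #5, #6, #7, #9, #11, #12.
So alternate 2 is #12.

12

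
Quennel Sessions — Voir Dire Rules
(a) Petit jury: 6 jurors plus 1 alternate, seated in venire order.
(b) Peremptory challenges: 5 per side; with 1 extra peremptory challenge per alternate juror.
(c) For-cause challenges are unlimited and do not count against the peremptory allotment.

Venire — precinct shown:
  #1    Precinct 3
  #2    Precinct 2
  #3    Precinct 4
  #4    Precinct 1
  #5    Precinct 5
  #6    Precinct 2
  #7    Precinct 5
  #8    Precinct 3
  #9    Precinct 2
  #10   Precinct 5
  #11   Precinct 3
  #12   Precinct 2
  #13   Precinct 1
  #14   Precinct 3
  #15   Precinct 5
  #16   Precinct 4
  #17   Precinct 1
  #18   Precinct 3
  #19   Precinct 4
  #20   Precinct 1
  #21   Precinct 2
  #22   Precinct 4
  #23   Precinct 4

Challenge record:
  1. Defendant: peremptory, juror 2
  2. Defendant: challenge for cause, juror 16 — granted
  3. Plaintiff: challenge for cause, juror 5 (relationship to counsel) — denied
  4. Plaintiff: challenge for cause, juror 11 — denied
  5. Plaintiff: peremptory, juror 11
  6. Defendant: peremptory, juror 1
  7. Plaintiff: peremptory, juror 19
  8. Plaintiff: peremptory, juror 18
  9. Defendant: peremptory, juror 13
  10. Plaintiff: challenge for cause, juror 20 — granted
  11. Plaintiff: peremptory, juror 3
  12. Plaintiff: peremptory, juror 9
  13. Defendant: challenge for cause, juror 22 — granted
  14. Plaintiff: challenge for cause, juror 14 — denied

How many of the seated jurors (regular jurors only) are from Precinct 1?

1

Removed: #1, #2, #3, #9, #11, #13, #16, #18, #19, #20, #22.
Seated jurors 1–6: #4, #5, #6, #7, #8, #10 (alternates #12 not counted).
Of those, in Precinct 1: #4 → 1.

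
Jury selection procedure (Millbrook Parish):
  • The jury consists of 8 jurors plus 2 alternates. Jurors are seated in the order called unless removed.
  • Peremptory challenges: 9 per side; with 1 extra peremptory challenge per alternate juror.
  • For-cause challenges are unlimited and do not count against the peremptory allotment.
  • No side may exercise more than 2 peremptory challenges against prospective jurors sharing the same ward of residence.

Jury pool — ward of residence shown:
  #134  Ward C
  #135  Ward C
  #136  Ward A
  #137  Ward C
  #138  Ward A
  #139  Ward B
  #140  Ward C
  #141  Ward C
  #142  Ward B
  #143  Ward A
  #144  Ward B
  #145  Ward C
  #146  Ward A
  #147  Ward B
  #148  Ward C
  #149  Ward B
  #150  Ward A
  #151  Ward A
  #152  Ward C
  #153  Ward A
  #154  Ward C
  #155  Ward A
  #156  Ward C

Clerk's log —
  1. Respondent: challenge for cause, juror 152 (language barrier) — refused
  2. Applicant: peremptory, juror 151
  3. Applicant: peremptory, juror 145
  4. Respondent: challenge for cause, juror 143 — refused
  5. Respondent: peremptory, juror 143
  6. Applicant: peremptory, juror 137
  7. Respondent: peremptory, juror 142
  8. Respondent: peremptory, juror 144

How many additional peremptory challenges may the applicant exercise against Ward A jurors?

1

Applicant peremptories so far: #151, #145, #137 — 3 of 11 used, 8 left overall.
Against Ward A: #151 — 1 used; per-ward cap 2 leaves 1.
Binding limit: min(8, 1) = 1.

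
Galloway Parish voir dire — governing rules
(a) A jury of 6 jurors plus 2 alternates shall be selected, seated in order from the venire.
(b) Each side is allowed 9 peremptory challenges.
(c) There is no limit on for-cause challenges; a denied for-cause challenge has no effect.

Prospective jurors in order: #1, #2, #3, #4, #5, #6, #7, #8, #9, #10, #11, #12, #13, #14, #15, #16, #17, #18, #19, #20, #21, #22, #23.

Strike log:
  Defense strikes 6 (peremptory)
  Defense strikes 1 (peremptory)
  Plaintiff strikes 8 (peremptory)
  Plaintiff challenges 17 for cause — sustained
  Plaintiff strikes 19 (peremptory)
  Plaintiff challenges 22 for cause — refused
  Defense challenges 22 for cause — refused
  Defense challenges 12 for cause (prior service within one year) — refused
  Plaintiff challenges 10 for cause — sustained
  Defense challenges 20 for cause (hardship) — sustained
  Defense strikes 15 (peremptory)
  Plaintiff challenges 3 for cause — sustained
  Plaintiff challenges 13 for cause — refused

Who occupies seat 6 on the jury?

Removed: #1, #3, #6, #8, #10, #15, #17, #19, #20. (#12, #13, #22 stay — for-cause denied.)
Seating in order: seats 1–6 → #2, #4, #5, #7, #9, #11; alternates → #12, #13.
So seat 6 is #11.

11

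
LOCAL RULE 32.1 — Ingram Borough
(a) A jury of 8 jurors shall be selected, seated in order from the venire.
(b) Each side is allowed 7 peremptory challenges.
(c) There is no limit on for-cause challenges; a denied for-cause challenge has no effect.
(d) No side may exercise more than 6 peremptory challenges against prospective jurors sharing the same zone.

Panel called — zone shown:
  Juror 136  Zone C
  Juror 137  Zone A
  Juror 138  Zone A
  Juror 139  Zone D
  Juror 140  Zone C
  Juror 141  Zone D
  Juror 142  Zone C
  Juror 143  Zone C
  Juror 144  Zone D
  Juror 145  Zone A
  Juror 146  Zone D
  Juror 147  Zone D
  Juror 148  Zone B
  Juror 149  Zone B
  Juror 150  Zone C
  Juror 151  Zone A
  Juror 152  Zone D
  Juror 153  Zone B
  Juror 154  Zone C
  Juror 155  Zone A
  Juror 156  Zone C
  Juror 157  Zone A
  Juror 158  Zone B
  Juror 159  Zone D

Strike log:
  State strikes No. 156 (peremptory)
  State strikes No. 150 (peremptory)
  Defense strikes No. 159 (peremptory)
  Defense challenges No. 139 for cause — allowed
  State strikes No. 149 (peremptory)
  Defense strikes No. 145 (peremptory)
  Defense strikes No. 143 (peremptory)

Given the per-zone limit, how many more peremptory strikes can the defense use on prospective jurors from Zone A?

Defense peremptories so far: #159, #145, #143 — 3 of 7 used, 4 left overall.
Against Zone A: #145 — 1 used; per-zone cap 6 leaves 5.
Binding limit: min(4, 5) = 4.

4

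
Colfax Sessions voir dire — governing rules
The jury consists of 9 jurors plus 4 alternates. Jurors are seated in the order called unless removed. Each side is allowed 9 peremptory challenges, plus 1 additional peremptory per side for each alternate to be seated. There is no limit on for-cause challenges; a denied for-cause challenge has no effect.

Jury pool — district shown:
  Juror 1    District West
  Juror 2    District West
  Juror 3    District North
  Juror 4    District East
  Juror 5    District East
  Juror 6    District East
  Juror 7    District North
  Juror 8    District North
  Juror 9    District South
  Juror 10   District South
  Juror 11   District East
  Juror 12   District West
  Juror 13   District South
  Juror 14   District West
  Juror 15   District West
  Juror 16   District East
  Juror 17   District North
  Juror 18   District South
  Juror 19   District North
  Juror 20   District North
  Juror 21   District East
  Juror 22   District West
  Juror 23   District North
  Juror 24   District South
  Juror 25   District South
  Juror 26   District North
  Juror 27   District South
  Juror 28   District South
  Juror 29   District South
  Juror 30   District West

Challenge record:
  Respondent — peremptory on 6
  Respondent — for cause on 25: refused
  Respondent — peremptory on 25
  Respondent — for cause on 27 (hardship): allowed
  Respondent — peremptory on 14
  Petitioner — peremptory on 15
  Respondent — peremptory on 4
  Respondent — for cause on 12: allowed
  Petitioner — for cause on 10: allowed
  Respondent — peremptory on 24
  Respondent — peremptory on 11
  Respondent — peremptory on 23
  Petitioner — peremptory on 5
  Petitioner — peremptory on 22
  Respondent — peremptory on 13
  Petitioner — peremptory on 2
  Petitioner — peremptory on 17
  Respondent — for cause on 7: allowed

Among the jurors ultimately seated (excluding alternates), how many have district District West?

Removed: #2, #4, #5, #6, #7, #10, #11, #12, #13, #14, #15, #17, #22, #23, #24, #25, #27.
Seated jurors 1–9: #1, #3, #8, #9, #16, #18, #19, #20, #21 (alternates #26, #28, #29, #30 not counted).
Of those, in District West: #1 → 1.

1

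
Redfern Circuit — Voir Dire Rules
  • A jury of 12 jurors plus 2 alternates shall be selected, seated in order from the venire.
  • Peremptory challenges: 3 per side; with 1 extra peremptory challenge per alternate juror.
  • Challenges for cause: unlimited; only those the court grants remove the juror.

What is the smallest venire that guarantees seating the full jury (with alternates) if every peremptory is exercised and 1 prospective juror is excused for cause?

25

Seats to fill: 12 + 2 alternates = 14.
Peremptories: 3 + 1×2 = 5 per side × 2 sides = 10.
For-cause removals: 1.
Minimum venire: 14 + 10 + 1 = 25.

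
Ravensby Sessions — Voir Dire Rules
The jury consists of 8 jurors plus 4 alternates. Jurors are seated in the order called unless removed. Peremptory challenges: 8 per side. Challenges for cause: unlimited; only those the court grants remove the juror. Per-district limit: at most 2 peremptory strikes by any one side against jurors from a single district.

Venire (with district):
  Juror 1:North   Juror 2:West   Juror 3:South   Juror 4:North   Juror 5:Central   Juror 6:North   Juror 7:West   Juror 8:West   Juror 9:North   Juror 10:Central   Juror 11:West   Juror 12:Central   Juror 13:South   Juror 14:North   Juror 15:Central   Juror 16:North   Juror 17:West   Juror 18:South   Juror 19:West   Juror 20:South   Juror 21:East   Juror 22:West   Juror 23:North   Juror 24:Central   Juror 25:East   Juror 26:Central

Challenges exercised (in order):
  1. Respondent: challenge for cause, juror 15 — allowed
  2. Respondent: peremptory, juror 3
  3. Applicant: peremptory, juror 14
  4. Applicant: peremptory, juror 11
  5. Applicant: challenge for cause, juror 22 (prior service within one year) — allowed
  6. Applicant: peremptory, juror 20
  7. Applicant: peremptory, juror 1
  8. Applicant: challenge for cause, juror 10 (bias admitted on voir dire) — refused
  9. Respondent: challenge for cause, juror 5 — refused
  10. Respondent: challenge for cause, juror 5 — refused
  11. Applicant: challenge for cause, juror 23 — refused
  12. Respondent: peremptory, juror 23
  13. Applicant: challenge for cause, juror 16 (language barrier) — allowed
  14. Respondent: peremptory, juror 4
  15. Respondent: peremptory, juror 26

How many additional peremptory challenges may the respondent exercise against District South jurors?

1

Respondent peremptories so far: #3, #23, #4, #26 — 4 of 8 used, 4 left overall.
Against District South: #3 — 1 used; per-district cap 2 leaves 1.
Binding limit: min(4, 1) = 1.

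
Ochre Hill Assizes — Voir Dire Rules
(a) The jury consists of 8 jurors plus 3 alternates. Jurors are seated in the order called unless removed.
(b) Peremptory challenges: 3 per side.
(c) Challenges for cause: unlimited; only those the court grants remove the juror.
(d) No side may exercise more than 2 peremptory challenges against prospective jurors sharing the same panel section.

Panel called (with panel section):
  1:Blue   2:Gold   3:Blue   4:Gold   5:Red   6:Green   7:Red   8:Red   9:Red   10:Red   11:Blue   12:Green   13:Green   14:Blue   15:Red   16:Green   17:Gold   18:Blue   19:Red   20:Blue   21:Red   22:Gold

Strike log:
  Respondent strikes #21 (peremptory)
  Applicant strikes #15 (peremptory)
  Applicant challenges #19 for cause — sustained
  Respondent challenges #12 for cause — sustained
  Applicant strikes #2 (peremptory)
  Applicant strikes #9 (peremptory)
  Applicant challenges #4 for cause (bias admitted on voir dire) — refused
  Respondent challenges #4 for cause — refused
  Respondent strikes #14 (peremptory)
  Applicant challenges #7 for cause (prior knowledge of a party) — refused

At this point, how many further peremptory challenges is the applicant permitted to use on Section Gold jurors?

0

Applicant peremptories so far: #15, #2, #9 — 3 of 3 used, 0 left overall.
Against Section Gold: #2 — 1 used; per-section cap 2 leaves 1.
Binding limit: min(0, 1) = 0.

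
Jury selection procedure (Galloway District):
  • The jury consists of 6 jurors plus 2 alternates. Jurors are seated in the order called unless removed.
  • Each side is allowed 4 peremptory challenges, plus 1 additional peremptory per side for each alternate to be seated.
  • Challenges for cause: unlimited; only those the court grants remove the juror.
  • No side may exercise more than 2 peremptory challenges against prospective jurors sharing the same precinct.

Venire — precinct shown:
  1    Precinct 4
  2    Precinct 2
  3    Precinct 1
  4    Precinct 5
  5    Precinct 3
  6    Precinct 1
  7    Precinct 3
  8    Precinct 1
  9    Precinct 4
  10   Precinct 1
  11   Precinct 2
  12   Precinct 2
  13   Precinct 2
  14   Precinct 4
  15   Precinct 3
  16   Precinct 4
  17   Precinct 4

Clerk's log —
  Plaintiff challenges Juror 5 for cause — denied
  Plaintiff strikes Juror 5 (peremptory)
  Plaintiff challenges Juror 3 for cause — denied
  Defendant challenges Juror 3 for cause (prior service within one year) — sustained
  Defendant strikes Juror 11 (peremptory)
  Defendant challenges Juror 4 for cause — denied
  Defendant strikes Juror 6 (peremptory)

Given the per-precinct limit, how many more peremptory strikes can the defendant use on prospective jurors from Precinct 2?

1

Defendant peremptories so far: #11, #6 — 2 of 6 used, 4 left overall.
Against Precinct 2: #11 — 1 used; per-precinct cap 2 leaves 1.
Binding limit: min(4, 1) = 1.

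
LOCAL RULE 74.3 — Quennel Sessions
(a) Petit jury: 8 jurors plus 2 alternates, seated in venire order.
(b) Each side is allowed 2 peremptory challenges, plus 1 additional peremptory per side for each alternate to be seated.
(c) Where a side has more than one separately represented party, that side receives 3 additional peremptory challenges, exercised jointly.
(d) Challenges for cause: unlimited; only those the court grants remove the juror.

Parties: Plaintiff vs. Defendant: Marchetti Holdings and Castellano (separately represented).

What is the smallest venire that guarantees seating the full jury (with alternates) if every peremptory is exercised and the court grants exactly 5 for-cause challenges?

Seats to fill: 8 + 2 alternates = 10.
Peremptories — Plaintiff: 2 + 1×2 = 4; Defendant: 2 + 1×2 + 3 = 7; total 11.
For-cause removals: 5.
Minimum venire: 10 + 11 + 5 = 26.

26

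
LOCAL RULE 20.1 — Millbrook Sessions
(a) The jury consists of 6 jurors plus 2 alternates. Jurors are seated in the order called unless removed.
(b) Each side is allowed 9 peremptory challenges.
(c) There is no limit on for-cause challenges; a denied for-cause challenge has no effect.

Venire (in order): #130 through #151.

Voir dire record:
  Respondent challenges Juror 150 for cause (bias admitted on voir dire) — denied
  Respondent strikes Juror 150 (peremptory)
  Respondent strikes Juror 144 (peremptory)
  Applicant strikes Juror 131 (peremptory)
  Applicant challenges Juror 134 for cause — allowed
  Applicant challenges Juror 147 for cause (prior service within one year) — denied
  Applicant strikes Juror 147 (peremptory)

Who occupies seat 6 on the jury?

137

Removed: #131, #134, #144, #147, #150.
Filling seats in venire order through position 6: #130, #132, #133, #135, #136, #137.
So seat 6 is #137.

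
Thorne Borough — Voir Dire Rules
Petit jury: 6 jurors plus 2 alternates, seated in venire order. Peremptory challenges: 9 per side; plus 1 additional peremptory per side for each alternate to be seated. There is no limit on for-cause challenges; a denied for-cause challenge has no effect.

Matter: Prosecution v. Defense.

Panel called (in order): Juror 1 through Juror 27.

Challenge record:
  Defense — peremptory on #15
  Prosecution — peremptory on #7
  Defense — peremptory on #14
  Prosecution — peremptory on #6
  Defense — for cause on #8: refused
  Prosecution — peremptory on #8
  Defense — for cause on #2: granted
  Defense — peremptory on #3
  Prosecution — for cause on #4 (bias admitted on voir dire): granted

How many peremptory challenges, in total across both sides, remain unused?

Prosecution allotment: 9 base + 1 × 2 alternates = 11. Defense allotment: 9 base + 1 × 2 alternates = 11.
Prosecution peremptories used: #7, #6, #8 — 3 (the for-cause on #4 doesn't count).
Defense peremptories used: #15, #14, #3 — 3 (for-cause on #8, #2 don't count).
Remaining: (11 − 3) + (11 − 3) = 16.

16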